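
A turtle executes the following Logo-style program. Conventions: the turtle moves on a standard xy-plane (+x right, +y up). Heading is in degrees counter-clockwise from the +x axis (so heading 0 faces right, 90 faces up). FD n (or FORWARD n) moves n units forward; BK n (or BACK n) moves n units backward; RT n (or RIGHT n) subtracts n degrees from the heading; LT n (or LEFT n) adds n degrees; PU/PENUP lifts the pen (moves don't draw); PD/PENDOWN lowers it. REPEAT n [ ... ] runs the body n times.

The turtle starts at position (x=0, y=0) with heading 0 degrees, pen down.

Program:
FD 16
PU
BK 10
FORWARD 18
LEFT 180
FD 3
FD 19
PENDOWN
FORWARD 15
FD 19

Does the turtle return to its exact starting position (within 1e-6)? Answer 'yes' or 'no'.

Executing turtle program step by step:
Start: pos=(0,0), heading=0, pen down
FD 16: (0,0) -> (16,0) [heading=0, draw]
PU: pen up
BK 10: (16,0) -> (6,0) [heading=0, move]
FD 18: (6,0) -> (24,0) [heading=0, move]
LT 180: heading 0 -> 180
FD 3: (24,0) -> (21,0) [heading=180, move]
FD 19: (21,0) -> (2,0) [heading=180, move]
PD: pen down
FD 15: (2,0) -> (-13,0) [heading=180, draw]
FD 19: (-13,0) -> (-32,0) [heading=180, draw]
Final: pos=(-32,0), heading=180, 3 segment(s) drawn

Start position: (0, 0)
Final position: (-32, 0)
Distance = 32; >= 1e-6 -> NOT closed

Answer: no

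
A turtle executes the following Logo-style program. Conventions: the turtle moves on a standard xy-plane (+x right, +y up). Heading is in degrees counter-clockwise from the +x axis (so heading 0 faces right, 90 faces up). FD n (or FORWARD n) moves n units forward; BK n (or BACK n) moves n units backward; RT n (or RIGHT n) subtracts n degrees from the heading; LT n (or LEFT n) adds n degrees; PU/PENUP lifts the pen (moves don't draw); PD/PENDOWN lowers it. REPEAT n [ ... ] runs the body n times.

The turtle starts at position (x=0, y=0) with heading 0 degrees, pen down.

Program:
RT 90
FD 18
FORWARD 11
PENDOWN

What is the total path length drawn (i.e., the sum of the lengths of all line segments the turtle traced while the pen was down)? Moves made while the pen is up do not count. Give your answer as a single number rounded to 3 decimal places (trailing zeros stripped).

Answer: 29

Derivation:
Executing turtle program step by step:
Start: pos=(0,0), heading=0, pen down
RT 90: heading 0 -> 270
FD 18: (0,0) -> (0,-18) [heading=270, draw]
FD 11: (0,-18) -> (0,-29) [heading=270, draw]
PD: pen down
Final: pos=(0,-29), heading=270, 2 segment(s) drawn

Segment lengths:
  seg 1: (0,0) -> (0,-18), length = 18
  seg 2: (0,-18) -> (0,-29), length = 11
Total = 29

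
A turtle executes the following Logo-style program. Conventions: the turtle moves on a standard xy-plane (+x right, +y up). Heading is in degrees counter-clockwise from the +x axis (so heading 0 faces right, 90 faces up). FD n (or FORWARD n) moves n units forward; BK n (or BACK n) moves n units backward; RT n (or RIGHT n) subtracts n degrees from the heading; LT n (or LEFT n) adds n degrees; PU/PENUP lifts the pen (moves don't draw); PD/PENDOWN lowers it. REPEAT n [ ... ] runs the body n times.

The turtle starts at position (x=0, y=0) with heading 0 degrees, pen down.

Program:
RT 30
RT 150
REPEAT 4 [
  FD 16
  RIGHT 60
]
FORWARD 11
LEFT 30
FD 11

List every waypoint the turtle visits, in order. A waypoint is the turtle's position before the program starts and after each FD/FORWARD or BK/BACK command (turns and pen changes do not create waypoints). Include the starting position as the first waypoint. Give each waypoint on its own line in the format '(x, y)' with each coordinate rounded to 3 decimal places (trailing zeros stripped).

Answer: (0, 0)
(-16, 0)
(-24, 13.856)
(-16, 27.713)
(0, 27.713)
(5.5, 18.187)
(15.026, 12.687)

Derivation:
Executing turtle program step by step:
Start: pos=(0,0), heading=0, pen down
RT 30: heading 0 -> 330
RT 150: heading 330 -> 180
REPEAT 4 [
  -- iteration 1/4 --
  FD 16: (0,0) -> (-16,0) [heading=180, draw]
  RT 60: heading 180 -> 120
  -- iteration 2/4 --
  FD 16: (-16,0) -> (-24,13.856) [heading=120, draw]
  RT 60: heading 120 -> 60
  -- iteration 3/4 --
  FD 16: (-24,13.856) -> (-16,27.713) [heading=60, draw]
  RT 60: heading 60 -> 0
  -- iteration 4/4 --
  FD 16: (-16,27.713) -> (0,27.713) [heading=0, draw]
  RT 60: heading 0 -> 300
]
FD 11: (0,27.713) -> (5.5,18.187) [heading=300, draw]
LT 30: heading 300 -> 330
FD 11: (5.5,18.187) -> (15.026,12.687) [heading=330, draw]
Final: pos=(15.026,12.687), heading=330, 6 segment(s) drawn
Waypoints (7 total):
(0, 0)
(-16, 0)
(-24, 13.856)
(-16, 27.713)
(0, 27.713)
(5.5, 18.187)
(15.026, 12.687)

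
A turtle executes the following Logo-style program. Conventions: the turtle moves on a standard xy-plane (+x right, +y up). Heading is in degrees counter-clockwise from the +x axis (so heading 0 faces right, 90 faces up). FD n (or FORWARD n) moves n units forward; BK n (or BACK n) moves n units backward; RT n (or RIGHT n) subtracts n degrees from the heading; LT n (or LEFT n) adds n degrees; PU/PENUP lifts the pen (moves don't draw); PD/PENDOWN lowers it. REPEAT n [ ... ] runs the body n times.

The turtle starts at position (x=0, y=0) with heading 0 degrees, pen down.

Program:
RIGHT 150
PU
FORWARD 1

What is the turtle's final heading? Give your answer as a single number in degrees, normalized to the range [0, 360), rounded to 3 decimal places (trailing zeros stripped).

Executing turtle program step by step:
Start: pos=(0,0), heading=0, pen down
RT 150: heading 0 -> 210
PU: pen up
FD 1: (0,0) -> (-0.866,-0.5) [heading=210, move]
Final: pos=(-0.866,-0.5), heading=210, 0 segment(s) drawn

Answer: 210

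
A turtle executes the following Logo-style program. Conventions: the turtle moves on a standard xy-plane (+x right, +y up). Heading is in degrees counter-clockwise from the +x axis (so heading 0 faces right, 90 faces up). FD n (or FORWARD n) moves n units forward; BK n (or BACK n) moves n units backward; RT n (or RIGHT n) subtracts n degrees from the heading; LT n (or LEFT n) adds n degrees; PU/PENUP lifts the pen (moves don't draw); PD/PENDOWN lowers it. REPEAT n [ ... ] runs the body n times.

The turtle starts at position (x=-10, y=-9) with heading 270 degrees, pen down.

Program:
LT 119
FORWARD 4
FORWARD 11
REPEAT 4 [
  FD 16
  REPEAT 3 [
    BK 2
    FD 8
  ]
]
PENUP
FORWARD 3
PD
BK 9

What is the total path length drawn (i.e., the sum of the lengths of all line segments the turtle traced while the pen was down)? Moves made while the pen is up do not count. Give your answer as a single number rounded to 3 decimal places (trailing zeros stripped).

Executing turtle program step by step:
Start: pos=(-10,-9), heading=270, pen down
LT 119: heading 270 -> 29
FD 4: (-10,-9) -> (-6.502,-7.061) [heading=29, draw]
FD 11: (-6.502,-7.061) -> (3.119,-1.728) [heading=29, draw]
REPEAT 4 [
  -- iteration 1/4 --
  FD 16: (3.119,-1.728) -> (17.113,6.029) [heading=29, draw]
  REPEAT 3 [
    -- iteration 1/3 --
    BK 2: (17.113,6.029) -> (15.364,5.059) [heading=29, draw]
    FD 8: (15.364,5.059) -> (22.361,8.938) [heading=29, draw]
    -- iteration 2/3 --
    BK 2: (22.361,8.938) -> (20.612,7.968) [heading=29, draw]
    FD 8: (20.612,7.968) -> (27.609,11.847) [heading=29, draw]
    -- iteration 3/3 --
    BK 2: (27.609,11.847) -> (25.859,10.877) [heading=29, draw]
    FD 8: (25.859,10.877) -> (32.856,14.756) [heading=29, draw]
  ]
  -- iteration 2/4 --
  FD 16: (32.856,14.756) -> (46.85,22.513) [heading=29, draw]
  REPEAT 3 [
    -- iteration 1/3 --
    BK 2: (46.85,22.513) -> (45.101,21.543) [heading=29, draw]
    FD 8: (45.101,21.543) -> (52.098,25.421) [heading=29, draw]
    -- iteration 2/3 --
    BK 2: (52.098,25.421) -> (50.349,24.452) [heading=29, draw]
    FD 8: (50.349,24.452) -> (57.346,28.33) [heading=29, draw]
    -- iteration 3/3 --
    BK 2: (57.346,28.33) -> (55.596,27.361) [heading=29, draw]
    FD 8: (55.596,27.361) -> (62.593,31.239) [heading=29, draw]
  ]
  -- iteration 3/4 --
  FD 16: (62.593,31.239) -> (76.587,38.996) [heading=29, draw]
  REPEAT 3 [
    -- iteration 1/3 --
    BK 2: (76.587,38.996) -> (74.838,38.027) [heading=29, draw]
    FD 8: (74.838,38.027) -> (81.835,41.905) [heading=29, draw]
    -- iteration 2/3 --
    BK 2: (81.835,41.905) -> (80.086,40.935) [heading=29, draw]
    FD 8: (80.086,40.935) -> (87.083,44.814) [heading=29, draw]
    -- iteration 3/3 --
    BK 2: (87.083,44.814) -> (85.334,43.844) [heading=29, draw]
    FD 8: (85.334,43.844) -> (92.331,47.723) [heading=29, draw]
  ]
  -- iteration 4/4 --
  FD 16: (92.331,47.723) -> (106.324,55.48) [heading=29, draw]
  REPEAT 3 [
    -- iteration 1/3 --
    BK 2: (106.324,55.48) -> (104.575,54.51) [heading=29, draw]
    FD 8: (104.575,54.51) -> (111.572,58.389) [heading=29, draw]
    -- iteration 2/3 --
    BK 2: (111.572,58.389) -> (109.823,57.419) [heading=29, draw]
    FD 8: (109.823,57.419) -> (116.82,61.297) [heading=29, draw]
    -- iteration 3/3 --
    BK 2: (116.82,61.297) -> (115.071,60.328) [heading=29, draw]
    FD 8: (115.071,60.328) -> (122.068,64.206) [heading=29, draw]
  ]
]
PU: pen up
FD 3: (122.068,64.206) -> (124.691,65.661) [heading=29, move]
PD: pen down
BK 9: (124.691,65.661) -> (116.82,61.297) [heading=29, draw]
Final: pos=(116.82,61.297), heading=29, 31 segment(s) drawn

Segment lengths:
  seg 1: (-10,-9) -> (-6.502,-7.061), length = 4
  seg 2: (-6.502,-7.061) -> (3.119,-1.728), length = 11
  seg 3: (3.119,-1.728) -> (17.113,6.029), length = 16
  seg 4: (17.113,6.029) -> (15.364,5.059), length = 2
  seg 5: (15.364,5.059) -> (22.361,8.938), length = 8
  seg 6: (22.361,8.938) -> (20.612,7.968), length = 2
  seg 7: (20.612,7.968) -> (27.609,11.847), length = 8
  seg 8: (27.609,11.847) -> (25.859,10.877), length = 2
  seg 9: (25.859,10.877) -> (32.856,14.756), length = 8
  seg 10: (32.856,14.756) -> (46.85,22.513), length = 16
  seg 11: (46.85,22.513) -> (45.101,21.543), length = 2
  seg 12: (45.101,21.543) -> (52.098,25.421), length = 8
  seg 13: (52.098,25.421) -> (50.349,24.452), length = 2
  seg 14: (50.349,24.452) -> (57.346,28.33), length = 8
  seg 15: (57.346,28.33) -> (55.596,27.361), length = 2
  seg 16: (55.596,27.361) -> (62.593,31.239), length = 8
  seg 17: (62.593,31.239) -> (76.587,38.996), length = 16
  seg 18: (76.587,38.996) -> (74.838,38.027), length = 2
  seg 19: (74.838,38.027) -> (81.835,41.905), length = 8
  seg 20: (81.835,41.905) -> (80.086,40.935), length = 2
  seg 21: (80.086,40.935) -> (87.083,44.814), length = 8
  seg 22: (87.083,44.814) -> (85.334,43.844), length = 2
  seg 23: (85.334,43.844) -> (92.331,47.723), length = 8
  seg 24: (92.331,47.723) -> (106.324,55.48), length = 16
  seg 25: (106.324,55.48) -> (104.575,54.51), length = 2
  seg 26: (104.575,54.51) -> (111.572,58.389), length = 8
  seg 27: (111.572,58.389) -> (109.823,57.419), length = 2
  seg 28: (109.823,57.419) -> (116.82,61.297), length = 8
  seg 29: (116.82,61.297) -> (115.071,60.328), length = 2
  seg 30: (115.071,60.328) -> (122.068,64.206), length = 8
  seg 31: (124.691,65.661) -> (116.82,61.297), length = 9
Total = 208

Answer: 208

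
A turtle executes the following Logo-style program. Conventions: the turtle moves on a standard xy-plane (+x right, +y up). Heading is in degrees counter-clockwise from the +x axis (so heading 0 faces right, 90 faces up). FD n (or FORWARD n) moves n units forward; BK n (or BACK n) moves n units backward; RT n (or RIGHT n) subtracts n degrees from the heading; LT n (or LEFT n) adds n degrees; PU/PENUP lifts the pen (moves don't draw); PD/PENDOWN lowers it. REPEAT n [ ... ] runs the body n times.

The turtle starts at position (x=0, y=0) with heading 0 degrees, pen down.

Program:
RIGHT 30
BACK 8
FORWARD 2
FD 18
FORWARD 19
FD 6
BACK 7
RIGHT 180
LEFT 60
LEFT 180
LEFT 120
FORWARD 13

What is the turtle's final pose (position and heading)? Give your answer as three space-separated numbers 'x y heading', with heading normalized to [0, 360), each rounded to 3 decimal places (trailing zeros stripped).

Executing turtle program step by step:
Start: pos=(0,0), heading=0, pen down
RT 30: heading 0 -> 330
BK 8: (0,0) -> (-6.928,4) [heading=330, draw]
FD 2: (-6.928,4) -> (-5.196,3) [heading=330, draw]
FD 18: (-5.196,3) -> (10.392,-6) [heading=330, draw]
FD 19: (10.392,-6) -> (26.847,-15.5) [heading=330, draw]
FD 6: (26.847,-15.5) -> (32.043,-18.5) [heading=330, draw]
BK 7: (32.043,-18.5) -> (25.981,-15) [heading=330, draw]
RT 180: heading 330 -> 150
LT 60: heading 150 -> 210
LT 180: heading 210 -> 30
LT 120: heading 30 -> 150
FD 13: (25.981,-15) -> (14.722,-8.5) [heading=150, draw]
Final: pos=(14.722,-8.5), heading=150, 7 segment(s) drawn

Answer: 14.722 -8.5 150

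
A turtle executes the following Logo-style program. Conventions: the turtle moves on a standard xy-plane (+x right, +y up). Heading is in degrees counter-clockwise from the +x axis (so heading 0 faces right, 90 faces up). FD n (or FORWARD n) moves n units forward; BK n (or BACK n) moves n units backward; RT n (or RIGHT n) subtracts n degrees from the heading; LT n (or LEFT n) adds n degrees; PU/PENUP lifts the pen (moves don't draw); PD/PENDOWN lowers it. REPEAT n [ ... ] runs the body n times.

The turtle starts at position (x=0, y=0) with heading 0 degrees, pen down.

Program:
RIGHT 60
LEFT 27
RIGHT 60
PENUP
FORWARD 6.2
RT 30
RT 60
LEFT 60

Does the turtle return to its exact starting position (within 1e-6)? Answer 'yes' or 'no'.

Answer: no

Derivation:
Executing turtle program step by step:
Start: pos=(0,0), heading=0, pen down
RT 60: heading 0 -> 300
LT 27: heading 300 -> 327
RT 60: heading 327 -> 267
PU: pen up
FD 6.2: (0,0) -> (-0.324,-6.192) [heading=267, move]
RT 30: heading 267 -> 237
RT 60: heading 237 -> 177
LT 60: heading 177 -> 237
Final: pos=(-0.324,-6.192), heading=237, 0 segment(s) drawn

Start position: (0, 0)
Final position: (-0.324, -6.192)
Distance = 6.2; >= 1e-6 -> NOT closed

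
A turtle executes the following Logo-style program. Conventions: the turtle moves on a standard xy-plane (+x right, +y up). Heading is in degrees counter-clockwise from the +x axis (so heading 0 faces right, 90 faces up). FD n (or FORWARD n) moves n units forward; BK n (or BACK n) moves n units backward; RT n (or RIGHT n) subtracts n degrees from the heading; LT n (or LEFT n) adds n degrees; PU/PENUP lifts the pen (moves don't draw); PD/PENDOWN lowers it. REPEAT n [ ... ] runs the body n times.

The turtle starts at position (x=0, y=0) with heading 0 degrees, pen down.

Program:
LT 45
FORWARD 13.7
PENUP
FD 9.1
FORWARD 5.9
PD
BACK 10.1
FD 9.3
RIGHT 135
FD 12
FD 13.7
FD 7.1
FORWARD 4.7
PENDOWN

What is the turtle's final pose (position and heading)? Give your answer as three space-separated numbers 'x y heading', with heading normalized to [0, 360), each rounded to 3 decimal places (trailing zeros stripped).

Executing turtle program step by step:
Start: pos=(0,0), heading=0, pen down
LT 45: heading 0 -> 45
FD 13.7: (0,0) -> (9.687,9.687) [heading=45, draw]
PU: pen up
FD 9.1: (9.687,9.687) -> (16.122,16.122) [heading=45, move]
FD 5.9: (16.122,16.122) -> (20.294,20.294) [heading=45, move]
PD: pen down
BK 10.1: (20.294,20.294) -> (13.152,13.152) [heading=45, draw]
FD 9.3: (13.152,13.152) -> (19.728,19.728) [heading=45, draw]
RT 135: heading 45 -> 270
FD 12: (19.728,19.728) -> (19.728,7.728) [heading=270, draw]
FD 13.7: (19.728,7.728) -> (19.728,-5.972) [heading=270, draw]
FD 7.1: (19.728,-5.972) -> (19.728,-13.072) [heading=270, draw]
FD 4.7: (19.728,-13.072) -> (19.728,-17.772) [heading=270, draw]
PD: pen down
Final: pos=(19.728,-17.772), heading=270, 7 segment(s) drawn

Answer: 19.728 -17.772 270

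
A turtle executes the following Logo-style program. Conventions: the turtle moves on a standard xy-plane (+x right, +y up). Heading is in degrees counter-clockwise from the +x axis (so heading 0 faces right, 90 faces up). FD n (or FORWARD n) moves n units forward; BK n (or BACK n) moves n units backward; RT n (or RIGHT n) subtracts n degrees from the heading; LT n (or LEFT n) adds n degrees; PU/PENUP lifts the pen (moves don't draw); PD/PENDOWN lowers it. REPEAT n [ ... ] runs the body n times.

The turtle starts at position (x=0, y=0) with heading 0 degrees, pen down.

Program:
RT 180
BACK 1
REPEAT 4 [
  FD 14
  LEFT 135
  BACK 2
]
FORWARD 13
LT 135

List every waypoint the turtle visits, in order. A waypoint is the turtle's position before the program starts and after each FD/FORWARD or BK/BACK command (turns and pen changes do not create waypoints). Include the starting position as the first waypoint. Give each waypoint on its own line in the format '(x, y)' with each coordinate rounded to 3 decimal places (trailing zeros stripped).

Executing turtle program step by step:
Start: pos=(0,0), heading=0, pen down
RT 180: heading 0 -> 180
BK 1: (0,0) -> (1,0) [heading=180, draw]
REPEAT 4 [
  -- iteration 1/4 --
  FD 14: (1,0) -> (-13,0) [heading=180, draw]
  LT 135: heading 180 -> 315
  BK 2: (-13,0) -> (-14.414,1.414) [heading=315, draw]
  -- iteration 2/4 --
  FD 14: (-14.414,1.414) -> (-4.515,-8.485) [heading=315, draw]
  LT 135: heading 315 -> 90
  BK 2: (-4.515,-8.485) -> (-4.515,-10.485) [heading=90, draw]
  -- iteration 3/4 --
  FD 14: (-4.515,-10.485) -> (-4.515,3.515) [heading=90, draw]
  LT 135: heading 90 -> 225
  BK 2: (-4.515,3.515) -> (-3.101,4.929) [heading=225, draw]
  -- iteration 4/4 --
  FD 14: (-3.101,4.929) -> (-13,-4.971) [heading=225, draw]
  LT 135: heading 225 -> 0
  BK 2: (-13,-4.971) -> (-15,-4.971) [heading=0, draw]
]
FD 13: (-15,-4.971) -> (-2,-4.971) [heading=0, draw]
LT 135: heading 0 -> 135
Final: pos=(-2,-4.971), heading=135, 10 segment(s) drawn
Waypoints (11 total):
(0, 0)
(1, 0)
(-13, 0)
(-14.414, 1.414)
(-4.515, -8.485)
(-4.515, -10.485)
(-4.515, 3.515)
(-3.101, 4.929)
(-13, -4.971)
(-15, -4.971)
(-2, -4.971)

Answer: (0, 0)
(1, 0)
(-13, 0)
(-14.414, 1.414)
(-4.515, -8.485)
(-4.515, -10.485)
(-4.515, 3.515)
(-3.101, 4.929)
(-13, -4.971)
(-15, -4.971)
(-2, -4.971)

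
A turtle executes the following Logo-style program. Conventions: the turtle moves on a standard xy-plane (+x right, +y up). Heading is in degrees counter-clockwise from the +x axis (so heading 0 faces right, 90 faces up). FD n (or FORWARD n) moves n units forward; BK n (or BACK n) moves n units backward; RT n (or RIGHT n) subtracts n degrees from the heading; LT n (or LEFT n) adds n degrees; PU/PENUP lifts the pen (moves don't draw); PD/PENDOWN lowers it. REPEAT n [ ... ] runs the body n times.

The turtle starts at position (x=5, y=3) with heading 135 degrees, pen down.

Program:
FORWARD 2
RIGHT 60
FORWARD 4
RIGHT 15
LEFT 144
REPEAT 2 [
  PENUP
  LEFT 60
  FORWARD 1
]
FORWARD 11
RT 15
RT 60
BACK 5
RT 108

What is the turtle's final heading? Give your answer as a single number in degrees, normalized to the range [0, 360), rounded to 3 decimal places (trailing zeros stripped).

Executing turtle program step by step:
Start: pos=(5,3), heading=135, pen down
FD 2: (5,3) -> (3.586,4.414) [heading=135, draw]
RT 60: heading 135 -> 75
FD 4: (3.586,4.414) -> (4.621,8.278) [heading=75, draw]
RT 15: heading 75 -> 60
LT 144: heading 60 -> 204
REPEAT 2 [
  -- iteration 1/2 --
  PU: pen up
  LT 60: heading 204 -> 264
  FD 1: (4.621,8.278) -> (4.517,7.283) [heading=264, move]
  -- iteration 2/2 --
  PU: pen up
  LT 60: heading 264 -> 324
  FD 1: (4.517,7.283) -> (5.326,6.696) [heading=324, move]
]
FD 11: (5.326,6.696) -> (14.225,0.23) [heading=324, move]
RT 15: heading 324 -> 309
RT 60: heading 309 -> 249
BK 5: (14.225,0.23) -> (16.017,4.898) [heading=249, move]
RT 108: heading 249 -> 141
Final: pos=(16.017,4.898), heading=141, 2 segment(s) drawn

Answer: 141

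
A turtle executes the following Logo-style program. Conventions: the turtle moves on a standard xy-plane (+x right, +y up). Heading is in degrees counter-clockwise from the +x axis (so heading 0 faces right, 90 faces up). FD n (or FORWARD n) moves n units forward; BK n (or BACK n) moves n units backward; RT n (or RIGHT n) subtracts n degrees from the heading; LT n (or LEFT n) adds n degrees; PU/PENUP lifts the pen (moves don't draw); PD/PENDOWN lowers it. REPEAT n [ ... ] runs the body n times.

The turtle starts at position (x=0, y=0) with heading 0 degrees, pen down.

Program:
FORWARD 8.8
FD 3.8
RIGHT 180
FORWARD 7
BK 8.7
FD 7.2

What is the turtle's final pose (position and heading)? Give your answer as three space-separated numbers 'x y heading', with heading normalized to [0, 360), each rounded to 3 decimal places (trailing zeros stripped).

Executing turtle program step by step:
Start: pos=(0,0), heading=0, pen down
FD 8.8: (0,0) -> (8.8,0) [heading=0, draw]
FD 3.8: (8.8,0) -> (12.6,0) [heading=0, draw]
RT 180: heading 0 -> 180
FD 7: (12.6,0) -> (5.6,0) [heading=180, draw]
BK 8.7: (5.6,0) -> (14.3,0) [heading=180, draw]
FD 7.2: (14.3,0) -> (7.1,0) [heading=180, draw]
Final: pos=(7.1,0), heading=180, 5 segment(s) drawn

Answer: 7.1 0 180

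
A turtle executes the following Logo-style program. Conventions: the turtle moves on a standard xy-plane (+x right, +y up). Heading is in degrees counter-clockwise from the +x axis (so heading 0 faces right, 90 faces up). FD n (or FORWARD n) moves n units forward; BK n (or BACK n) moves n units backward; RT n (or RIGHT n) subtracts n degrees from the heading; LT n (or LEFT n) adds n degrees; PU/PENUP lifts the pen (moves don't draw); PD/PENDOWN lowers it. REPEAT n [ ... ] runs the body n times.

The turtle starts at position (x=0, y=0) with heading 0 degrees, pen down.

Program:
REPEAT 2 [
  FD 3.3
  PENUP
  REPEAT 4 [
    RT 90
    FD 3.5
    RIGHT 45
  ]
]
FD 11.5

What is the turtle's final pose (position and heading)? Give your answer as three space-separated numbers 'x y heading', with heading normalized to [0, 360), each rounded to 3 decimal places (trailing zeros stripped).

Executing turtle program step by step:
Start: pos=(0,0), heading=0, pen down
REPEAT 2 [
  -- iteration 1/2 --
  FD 3.3: (0,0) -> (3.3,0) [heading=0, draw]
  PU: pen up
  REPEAT 4 [
    -- iteration 1/4 --
    RT 90: heading 0 -> 270
    FD 3.5: (3.3,0) -> (3.3,-3.5) [heading=270, move]
    RT 45: heading 270 -> 225
    -- iteration 2/4 --
    RT 90: heading 225 -> 135
    FD 3.5: (3.3,-3.5) -> (0.825,-1.025) [heading=135, move]
    RT 45: heading 135 -> 90
    -- iteration 3/4 --
    RT 90: heading 90 -> 0
    FD 3.5: (0.825,-1.025) -> (4.325,-1.025) [heading=0, move]
    RT 45: heading 0 -> 315
    -- iteration 4/4 --
    RT 90: heading 315 -> 225
    FD 3.5: (4.325,-1.025) -> (1.85,-3.5) [heading=225, move]
    RT 45: heading 225 -> 180
  ]
  -- iteration 2/2 --
  FD 3.3: (1.85,-3.5) -> (-1.45,-3.5) [heading=180, move]
  PU: pen up
  REPEAT 4 [
    -- iteration 1/4 --
    RT 90: heading 180 -> 90
    FD 3.5: (-1.45,-3.5) -> (-1.45,0) [heading=90, move]
    RT 45: heading 90 -> 45
    -- iteration 2/4 --
    RT 90: heading 45 -> 315
    FD 3.5: (-1.45,0) -> (1.025,-2.475) [heading=315, move]
    RT 45: heading 315 -> 270
    -- iteration 3/4 --
    RT 90: heading 270 -> 180
    FD 3.5: (1.025,-2.475) -> (-2.475,-2.475) [heading=180, move]
    RT 45: heading 180 -> 135
    -- iteration 4/4 --
    RT 90: heading 135 -> 45
    FD 3.5: (-2.475,-2.475) -> (0,0) [heading=45, move]
    RT 45: heading 45 -> 0
  ]
]
FD 11.5: (0,0) -> (11.5,0) [heading=0, move]
Final: pos=(11.5,0), heading=0, 1 segment(s) drawn

Answer: 11.5 0 0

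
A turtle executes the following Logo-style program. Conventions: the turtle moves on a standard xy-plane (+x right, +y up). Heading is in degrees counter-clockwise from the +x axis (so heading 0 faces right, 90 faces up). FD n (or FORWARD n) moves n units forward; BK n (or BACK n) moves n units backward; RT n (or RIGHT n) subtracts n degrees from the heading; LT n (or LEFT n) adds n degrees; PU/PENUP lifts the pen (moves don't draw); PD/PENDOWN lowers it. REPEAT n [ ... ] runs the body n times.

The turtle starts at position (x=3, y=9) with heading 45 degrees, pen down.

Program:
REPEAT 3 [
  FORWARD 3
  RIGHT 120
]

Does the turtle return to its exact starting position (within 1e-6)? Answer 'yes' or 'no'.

Answer: yes

Derivation:
Executing turtle program step by step:
Start: pos=(3,9), heading=45, pen down
REPEAT 3 [
  -- iteration 1/3 --
  FD 3: (3,9) -> (5.121,11.121) [heading=45, draw]
  RT 120: heading 45 -> 285
  -- iteration 2/3 --
  FD 3: (5.121,11.121) -> (5.898,8.224) [heading=285, draw]
  RT 120: heading 285 -> 165
  -- iteration 3/3 --
  FD 3: (5.898,8.224) -> (3,9) [heading=165, draw]
  RT 120: heading 165 -> 45
]
Final: pos=(3,9), heading=45, 3 segment(s) drawn

Start position: (3, 9)
Final position: (3, 9)
Distance = 0; < 1e-6 -> CLOSED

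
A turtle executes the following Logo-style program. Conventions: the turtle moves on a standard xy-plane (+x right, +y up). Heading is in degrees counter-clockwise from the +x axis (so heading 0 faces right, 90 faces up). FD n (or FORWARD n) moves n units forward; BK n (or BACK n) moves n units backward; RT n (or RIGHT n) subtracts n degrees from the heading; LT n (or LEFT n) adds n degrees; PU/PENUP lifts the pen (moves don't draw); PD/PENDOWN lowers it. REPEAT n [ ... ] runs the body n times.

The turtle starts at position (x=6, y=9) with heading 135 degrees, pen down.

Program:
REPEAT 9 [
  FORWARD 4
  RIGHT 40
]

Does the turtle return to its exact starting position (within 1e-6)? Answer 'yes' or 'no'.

Executing turtle program step by step:
Start: pos=(6,9), heading=135, pen down
REPEAT 9 [
  -- iteration 1/9 --
  FD 4: (6,9) -> (3.172,11.828) [heading=135, draw]
  RT 40: heading 135 -> 95
  -- iteration 2/9 --
  FD 4: (3.172,11.828) -> (2.823,15.813) [heading=95, draw]
  RT 40: heading 95 -> 55
  -- iteration 3/9 --
  FD 4: (2.823,15.813) -> (5.117,19.09) [heading=55, draw]
  RT 40: heading 55 -> 15
  -- iteration 4/9 --
  FD 4: (5.117,19.09) -> (8.981,20.125) [heading=15, draw]
  RT 40: heading 15 -> 335
  -- iteration 5/9 --
  FD 4: (8.981,20.125) -> (12.606,18.435) [heading=335, draw]
  RT 40: heading 335 -> 295
  -- iteration 6/9 --
  FD 4: (12.606,18.435) -> (14.297,14.809) [heading=295, draw]
  RT 40: heading 295 -> 255
  -- iteration 7/9 --
  FD 4: (14.297,14.809) -> (13.261,10.946) [heading=255, draw]
  RT 40: heading 255 -> 215
  -- iteration 8/9 --
  FD 4: (13.261,10.946) -> (9.985,8.651) [heading=215, draw]
  RT 40: heading 215 -> 175
  -- iteration 9/9 --
  FD 4: (9.985,8.651) -> (6,9) [heading=175, draw]
  RT 40: heading 175 -> 135
]
Final: pos=(6,9), heading=135, 9 segment(s) drawn

Start position: (6, 9)
Final position: (6, 9)
Distance = 0; < 1e-6 -> CLOSED

Answer: yes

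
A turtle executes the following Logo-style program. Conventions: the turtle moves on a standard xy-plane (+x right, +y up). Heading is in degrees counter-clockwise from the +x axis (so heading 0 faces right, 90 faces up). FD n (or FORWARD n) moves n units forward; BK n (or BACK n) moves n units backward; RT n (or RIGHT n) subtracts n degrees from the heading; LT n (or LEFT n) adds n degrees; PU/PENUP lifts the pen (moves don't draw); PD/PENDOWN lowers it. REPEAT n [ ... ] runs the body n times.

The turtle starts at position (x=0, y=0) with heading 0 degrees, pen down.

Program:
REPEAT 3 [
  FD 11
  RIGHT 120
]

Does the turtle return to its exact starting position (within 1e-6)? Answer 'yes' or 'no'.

Answer: yes

Derivation:
Executing turtle program step by step:
Start: pos=(0,0), heading=0, pen down
REPEAT 3 [
  -- iteration 1/3 --
  FD 11: (0,0) -> (11,0) [heading=0, draw]
  RT 120: heading 0 -> 240
  -- iteration 2/3 --
  FD 11: (11,0) -> (5.5,-9.526) [heading=240, draw]
  RT 120: heading 240 -> 120
  -- iteration 3/3 --
  FD 11: (5.5,-9.526) -> (0,0) [heading=120, draw]
  RT 120: heading 120 -> 0
]
Final: pos=(0,0), heading=0, 3 segment(s) drawn

Start position: (0, 0)
Final position: (0, 0)
Distance = 0; < 1e-6 -> CLOSED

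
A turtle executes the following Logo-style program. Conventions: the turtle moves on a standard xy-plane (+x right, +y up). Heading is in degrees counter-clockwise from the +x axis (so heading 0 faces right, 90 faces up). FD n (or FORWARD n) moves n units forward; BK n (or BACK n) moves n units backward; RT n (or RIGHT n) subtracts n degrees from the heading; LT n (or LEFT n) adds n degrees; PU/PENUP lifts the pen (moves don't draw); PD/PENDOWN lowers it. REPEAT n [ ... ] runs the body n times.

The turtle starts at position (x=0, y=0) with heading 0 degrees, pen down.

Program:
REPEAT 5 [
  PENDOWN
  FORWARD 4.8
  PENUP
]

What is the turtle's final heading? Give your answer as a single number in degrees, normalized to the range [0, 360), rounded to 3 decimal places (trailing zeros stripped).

Answer: 0

Derivation:
Executing turtle program step by step:
Start: pos=(0,0), heading=0, pen down
REPEAT 5 [
  -- iteration 1/5 --
  PD: pen down
  FD 4.8: (0,0) -> (4.8,0) [heading=0, draw]
  PU: pen up
  -- iteration 2/5 --
  PD: pen down
  FD 4.8: (4.8,0) -> (9.6,0) [heading=0, draw]
  PU: pen up
  -- iteration 3/5 --
  PD: pen down
  FD 4.8: (9.6,0) -> (14.4,0) [heading=0, draw]
  PU: pen up
  -- iteration 4/5 --
  PD: pen down
  FD 4.8: (14.4,0) -> (19.2,0) [heading=0, draw]
  PU: pen up
  -- iteration 5/5 --
  PD: pen down
  FD 4.8: (19.2,0) -> (24,0) [heading=0, draw]
  PU: pen up
]
Final: pos=(24,0), heading=0, 5 segment(s) drawn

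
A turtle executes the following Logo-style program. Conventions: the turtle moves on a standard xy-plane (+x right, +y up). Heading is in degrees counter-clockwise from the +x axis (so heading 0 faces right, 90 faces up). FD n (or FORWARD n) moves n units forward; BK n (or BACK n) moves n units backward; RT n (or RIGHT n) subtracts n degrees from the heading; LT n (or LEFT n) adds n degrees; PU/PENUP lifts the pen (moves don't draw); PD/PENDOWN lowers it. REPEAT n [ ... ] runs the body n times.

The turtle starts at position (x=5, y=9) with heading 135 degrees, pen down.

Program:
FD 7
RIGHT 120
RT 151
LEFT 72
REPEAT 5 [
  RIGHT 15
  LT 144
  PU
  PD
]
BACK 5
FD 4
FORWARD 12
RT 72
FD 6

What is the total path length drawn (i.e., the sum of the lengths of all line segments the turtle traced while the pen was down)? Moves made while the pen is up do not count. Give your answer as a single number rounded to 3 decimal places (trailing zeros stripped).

Executing turtle program step by step:
Start: pos=(5,9), heading=135, pen down
FD 7: (5,9) -> (0.05,13.95) [heading=135, draw]
RT 120: heading 135 -> 15
RT 151: heading 15 -> 224
LT 72: heading 224 -> 296
REPEAT 5 [
  -- iteration 1/5 --
  RT 15: heading 296 -> 281
  LT 144: heading 281 -> 65
  PU: pen up
  PD: pen down
  -- iteration 2/5 --
  RT 15: heading 65 -> 50
  LT 144: heading 50 -> 194
  PU: pen up
  PD: pen down
  -- iteration 3/5 --
  RT 15: heading 194 -> 179
  LT 144: heading 179 -> 323
  PU: pen up
  PD: pen down
  -- iteration 4/5 --
  RT 15: heading 323 -> 308
  LT 144: heading 308 -> 92
  PU: pen up
  PD: pen down
  -- iteration 5/5 --
  RT 15: heading 92 -> 77
  LT 144: heading 77 -> 221
  PU: pen up
  PD: pen down
]
BK 5: (0.05,13.95) -> (3.824,17.23) [heading=221, draw]
FD 4: (3.824,17.23) -> (0.805,14.606) [heading=221, draw]
FD 12: (0.805,14.606) -> (-8.252,6.733) [heading=221, draw]
RT 72: heading 221 -> 149
FD 6: (-8.252,6.733) -> (-13.395,9.823) [heading=149, draw]
Final: pos=(-13.395,9.823), heading=149, 5 segment(s) drawn

Segment lengths:
  seg 1: (5,9) -> (0.05,13.95), length = 7
  seg 2: (0.05,13.95) -> (3.824,17.23), length = 5
  seg 3: (3.824,17.23) -> (0.805,14.606), length = 4
  seg 4: (0.805,14.606) -> (-8.252,6.733), length = 12
  seg 5: (-8.252,6.733) -> (-13.395,9.823), length = 6
Total = 34

Answer: 34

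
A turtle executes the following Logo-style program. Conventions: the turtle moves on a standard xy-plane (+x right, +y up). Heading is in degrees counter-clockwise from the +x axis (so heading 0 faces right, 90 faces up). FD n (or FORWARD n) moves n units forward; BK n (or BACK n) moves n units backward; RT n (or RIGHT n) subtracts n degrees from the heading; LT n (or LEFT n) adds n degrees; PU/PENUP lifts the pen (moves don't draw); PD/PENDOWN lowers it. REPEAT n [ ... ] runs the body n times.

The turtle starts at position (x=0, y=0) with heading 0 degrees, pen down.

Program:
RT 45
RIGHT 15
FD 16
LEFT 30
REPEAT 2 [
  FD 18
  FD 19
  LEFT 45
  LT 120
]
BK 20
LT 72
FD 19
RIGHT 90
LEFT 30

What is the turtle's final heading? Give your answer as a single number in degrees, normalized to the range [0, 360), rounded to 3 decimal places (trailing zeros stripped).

Answer: 312

Derivation:
Executing turtle program step by step:
Start: pos=(0,0), heading=0, pen down
RT 45: heading 0 -> 315
RT 15: heading 315 -> 300
FD 16: (0,0) -> (8,-13.856) [heading=300, draw]
LT 30: heading 300 -> 330
REPEAT 2 [
  -- iteration 1/2 --
  FD 18: (8,-13.856) -> (23.588,-22.856) [heading=330, draw]
  FD 19: (23.588,-22.856) -> (40.043,-32.356) [heading=330, draw]
  LT 45: heading 330 -> 15
  LT 120: heading 15 -> 135
  -- iteration 2/2 --
  FD 18: (40.043,-32.356) -> (27.315,-19.628) [heading=135, draw]
  FD 19: (27.315,-19.628) -> (13.88,-6.193) [heading=135, draw]
  LT 45: heading 135 -> 180
  LT 120: heading 180 -> 300
]
BK 20: (13.88,-6.193) -> (3.88,11.127) [heading=300, draw]
LT 72: heading 300 -> 12
FD 19: (3.88,11.127) -> (22.465,15.077) [heading=12, draw]
RT 90: heading 12 -> 282
LT 30: heading 282 -> 312
Final: pos=(22.465,15.077), heading=312, 7 segment(s) drawn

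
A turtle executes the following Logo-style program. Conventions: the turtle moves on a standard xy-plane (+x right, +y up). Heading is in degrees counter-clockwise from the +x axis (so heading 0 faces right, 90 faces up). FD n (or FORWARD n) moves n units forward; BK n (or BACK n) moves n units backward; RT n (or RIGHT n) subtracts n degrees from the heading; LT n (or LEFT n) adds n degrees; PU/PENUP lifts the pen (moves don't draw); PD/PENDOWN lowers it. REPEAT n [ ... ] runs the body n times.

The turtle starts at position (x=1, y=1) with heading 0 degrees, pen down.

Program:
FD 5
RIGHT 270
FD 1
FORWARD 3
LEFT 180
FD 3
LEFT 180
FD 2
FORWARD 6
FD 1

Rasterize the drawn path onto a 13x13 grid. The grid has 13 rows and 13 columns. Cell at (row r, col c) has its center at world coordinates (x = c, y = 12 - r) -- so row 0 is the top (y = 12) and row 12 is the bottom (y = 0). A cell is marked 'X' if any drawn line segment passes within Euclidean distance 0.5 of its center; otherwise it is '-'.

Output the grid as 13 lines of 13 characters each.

Answer: -------------
------X------
------X------
------X------
------X------
------X------
------X------
------X------
------X------
------X------
------X------
-XXXXXX------
-------------

Derivation:
Segment 0: (1,1) -> (6,1)
Segment 1: (6,1) -> (6,2)
Segment 2: (6,2) -> (6,5)
Segment 3: (6,5) -> (6,2)
Segment 4: (6,2) -> (6,4)
Segment 5: (6,4) -> (6,10)
Segment 6: (6,10) -> (6,11)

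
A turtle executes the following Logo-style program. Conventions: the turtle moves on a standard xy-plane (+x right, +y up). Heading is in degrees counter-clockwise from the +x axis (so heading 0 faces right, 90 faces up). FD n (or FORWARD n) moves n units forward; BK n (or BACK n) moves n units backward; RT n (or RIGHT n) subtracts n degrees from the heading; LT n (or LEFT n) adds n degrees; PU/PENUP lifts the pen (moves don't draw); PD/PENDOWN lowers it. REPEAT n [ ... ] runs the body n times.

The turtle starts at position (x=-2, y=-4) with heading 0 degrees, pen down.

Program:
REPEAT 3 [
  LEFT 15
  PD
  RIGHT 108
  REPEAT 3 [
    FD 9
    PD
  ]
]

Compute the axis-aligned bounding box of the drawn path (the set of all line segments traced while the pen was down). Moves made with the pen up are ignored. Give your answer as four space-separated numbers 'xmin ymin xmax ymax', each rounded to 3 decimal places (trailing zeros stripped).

Answer: -30.265 -30.963 -2 -1.473

Derivation:
Executing turtle program step by step:
Start: pos=(-2,-4), heading=0, pen down
REPEAT 3 [
  -- iteration 1/3 --
  LT 15: heading 0 -> 15
  PD: pen down
  RT 108: heading 15 -> 267
  REPEAT 3 [
    -- iteration 1/3 --
    FD 9: (-2,-4) -> (-2.471,-12.988) [heading=267, draw]
    PD: pen down
    -- iteration 2/3 --
    FD 9: (-2.471,-12.988) -> (-2.942,-21.975) [heading=267, draw]
    PD: pen down
    -- iteration 3/3 --
    FD 9: (-2.942,-21.975) -> (-3.413,-30.963) [heading=267, draw]
    PD: pen down
  ]
  -- iteration 2/3 --
  LT 15: heading 267 -> 282
  PD: pen down
  RT 108: heading 282 -> 174
  REPEAT 3 [
    -- iteration 1/3 --
    FD 9: (-3.413,-30.963) -> (-12.364,-30.022) [heading=174, draw]
    PD: pen down
    -- iteration 2/3 --
    FD 9: (-12.364,-30.022) -> (-21.314,-29.081) [heading=174, draw]
    PD: pen down
    -- iteration 3/3 --
    FD 9: (-21.314,-29.081) -> (-30.265,-28.141) [heading=174, draw]
    PD: pen down
  ]
  -- iteration 3/3 --
  LT 15: heading 174 -> 189
  PD: pen down
  RT 108: heading 189 -> 81
  REPEAT 3 [
    -- iteration 1/3 --
    FD 9: (-30.265,-28.141) -> (-28.857,-19.252) [heading=81, draw]
    PD: pen down
    -- iteration 2/3 --
    FD 9: (-28.857,-19.252) -> (-27.449,-10.362) [heading=81, draw]
    PD: pen down
    -- iteration 3/3 --
    FD 9: (-27.449,-10.362) -> (-26.041,-1.473) [heading=81, draw]
    PD: pen down
  ]
]
Final: pos=(-26.041,-1.473), heading=81, 9 segment(s) drawn

Segment endpoints: x in {-30.265, -28.857, -27.449, -26.041, -21.314, -12.364, -3.413, -2.942, -2.471, -2}, y in {-30.963, -30.022, -29.081, -28.141, -21.975, -19.252, -12.988, -10.362, -4, -1.473}
xmin=-30.265, ymin=-30.963, xmax=-2, ymax=-1.473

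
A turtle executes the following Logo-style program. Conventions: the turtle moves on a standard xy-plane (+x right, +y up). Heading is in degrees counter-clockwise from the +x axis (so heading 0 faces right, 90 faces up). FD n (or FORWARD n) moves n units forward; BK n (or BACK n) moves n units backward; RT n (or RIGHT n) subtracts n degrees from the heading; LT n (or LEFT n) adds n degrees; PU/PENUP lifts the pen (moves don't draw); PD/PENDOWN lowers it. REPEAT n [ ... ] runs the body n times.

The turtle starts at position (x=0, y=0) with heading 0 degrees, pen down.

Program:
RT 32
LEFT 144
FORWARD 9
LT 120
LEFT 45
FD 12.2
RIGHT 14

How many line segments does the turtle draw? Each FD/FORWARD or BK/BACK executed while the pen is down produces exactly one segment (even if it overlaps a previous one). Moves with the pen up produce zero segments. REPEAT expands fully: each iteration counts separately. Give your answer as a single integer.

Answer: 2

Derivation:
Executing turtle program step by step:
Start: pos=(0,0), heading=0, pen down
RT 32: heading 0 -> 328
LT 144: heading 328 -> 112
FD 9: (0,0) -> (-3.371,8.345) [heading=112, draw]
LT 120: heading 112 -> 232
LT 45: heading 232 -> 277
FD 12.2: (-3.371,8.345) -> (-1.885,-3.764) [heading=277, draw]
RT 14: heading 277 -> 263
Final: pos=(-1.885,-3.764), heading=263, 2 segment(s) drawn
Segments drawn: 2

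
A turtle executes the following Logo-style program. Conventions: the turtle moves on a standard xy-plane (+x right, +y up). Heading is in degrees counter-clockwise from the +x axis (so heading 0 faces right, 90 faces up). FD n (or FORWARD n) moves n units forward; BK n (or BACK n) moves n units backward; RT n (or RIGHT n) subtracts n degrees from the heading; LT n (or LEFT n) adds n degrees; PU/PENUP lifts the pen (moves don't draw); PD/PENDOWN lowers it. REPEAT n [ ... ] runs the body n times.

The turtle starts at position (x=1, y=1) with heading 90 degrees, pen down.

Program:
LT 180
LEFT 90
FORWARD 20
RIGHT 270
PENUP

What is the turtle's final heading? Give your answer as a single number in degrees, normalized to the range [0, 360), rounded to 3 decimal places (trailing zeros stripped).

Answer: 90

Derivation:
Executing turtle program step by step:
Start: pos=(1,1), heading=90, pen down
LT 180: heading 90 -> 270
LT 90: heading 270 -> 0
FD 20: (1,1) -> (21,1) [heading=0, draw]
RT 270: heading 0 -> 90
PU: pen up
Final: pos=(21,1), heading=90, 1 segment(s) drawn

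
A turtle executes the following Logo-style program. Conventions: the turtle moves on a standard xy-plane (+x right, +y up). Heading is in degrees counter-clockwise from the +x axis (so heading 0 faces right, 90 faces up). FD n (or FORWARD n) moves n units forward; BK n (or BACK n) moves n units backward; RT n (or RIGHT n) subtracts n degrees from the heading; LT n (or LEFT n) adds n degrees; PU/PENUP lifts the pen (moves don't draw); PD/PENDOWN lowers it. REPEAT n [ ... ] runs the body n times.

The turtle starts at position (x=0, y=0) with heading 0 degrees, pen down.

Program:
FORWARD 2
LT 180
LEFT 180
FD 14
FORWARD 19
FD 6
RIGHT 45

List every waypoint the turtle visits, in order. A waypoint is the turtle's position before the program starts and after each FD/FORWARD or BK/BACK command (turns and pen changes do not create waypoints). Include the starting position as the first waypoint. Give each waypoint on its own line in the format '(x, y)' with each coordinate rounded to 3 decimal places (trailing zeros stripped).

Executing turtle program step by step:
Start: pos=(0,0), heading=0, pen down
FD 2: (0,0) -> (2,0) [heading=0, draw]
LT 180: heading 0 -> 180
LT 180: heading 180 -> 0
FD 14: (2,0) -> (16,0) [heading=0, draw]
FD 19: (16,0) -> (35,0) [heading=0, draw]
FD 6: (35,0) -> (41,0) [heading=0, draw]
RT 45: heading 0 -> 315
Final: pos=(41,0), heading=315, 4 segment(s) drawn
Waypoints (5 total):
(0, 0)
(2, 0)
(16, 0)
(35, 0)
(41, 0)

Answer: (0, 0)
(2, 0)
(16, 0)
(35, 0)
(41, 0)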